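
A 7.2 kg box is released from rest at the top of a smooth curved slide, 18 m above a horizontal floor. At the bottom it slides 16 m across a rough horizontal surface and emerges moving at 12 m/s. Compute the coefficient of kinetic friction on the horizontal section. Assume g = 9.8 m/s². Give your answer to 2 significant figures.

Applying the work–energy principle:
mgh = ½mv² + μ_k m g d
mgh = 1270.1 J; ½mv² = 518.40 J
W_f = 1270.1 − 518.40 = 751.7 J
μ_k = W_f/(mg·d) = 751.7/(70.56 × 16) = 0.6658

μ_k = 0.67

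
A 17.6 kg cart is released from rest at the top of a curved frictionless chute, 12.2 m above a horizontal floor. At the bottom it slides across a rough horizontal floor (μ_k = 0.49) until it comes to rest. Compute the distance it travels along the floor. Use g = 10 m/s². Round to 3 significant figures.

Energy at the top = energy at the end + work done against friction:
At rest all PE has been dissipated by friction: mgh = μ_k m g d
d = h/μ_k = 12.2/0.49 = 24.90 m

d = 24.9 m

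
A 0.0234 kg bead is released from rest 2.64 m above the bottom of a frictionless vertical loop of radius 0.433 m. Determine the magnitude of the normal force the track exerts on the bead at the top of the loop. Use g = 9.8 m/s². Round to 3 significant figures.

Energy from release to top (height 2r): mgh = ½mv_top² + mg(2r)
v_top² = 2g(h − 2r) = 2(9.8)(2.64 − 0.8660) = 34.770 m²/s²
At the top, both N and weight point toward the centre: N + mg = mv_top²/r
N = m(v_top²/r − g) = 0.0234(34.770/0.433 − 9.8) = 1.650 N

N = 1.65 N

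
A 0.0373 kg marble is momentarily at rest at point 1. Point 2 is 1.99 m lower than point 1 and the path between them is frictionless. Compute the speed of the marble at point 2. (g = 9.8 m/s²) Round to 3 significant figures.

v = 6.25 m/s

Equating total energy at the two states: mgh = ½mv²
The mass cancels from both sides.
v = √(2gh) = √(2 × 9.8 × 1.99) = √39.004 = 6.245 m/s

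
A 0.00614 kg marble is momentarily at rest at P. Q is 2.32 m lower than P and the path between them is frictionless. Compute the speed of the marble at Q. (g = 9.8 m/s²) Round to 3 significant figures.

Equating total energy at the two states: mgh = ½mv²
v = √(2gh) = √(2 × 9.8 × 2.32) = √45.472 = 6.743 m/s

v = 6.74 m/s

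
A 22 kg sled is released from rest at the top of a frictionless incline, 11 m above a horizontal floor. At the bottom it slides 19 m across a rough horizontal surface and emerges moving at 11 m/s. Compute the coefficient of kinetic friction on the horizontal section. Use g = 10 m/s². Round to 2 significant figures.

μ_k = 0.26

Applying the work–energy principle:
mgh = ½mv² + μ_k m g d
mgh = 2420.0 J; ½mv² = 1331.0 J
W_f = 2420.0 − 1331.0 = 1089 J
μ_k = W_f/(mg·d) = 1089/(220.0 × 19) = 0.2605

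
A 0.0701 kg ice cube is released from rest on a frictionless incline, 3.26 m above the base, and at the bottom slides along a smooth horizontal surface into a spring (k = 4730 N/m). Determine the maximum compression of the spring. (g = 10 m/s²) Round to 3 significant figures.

Gravitational PE at the top equals spring PE at max compression: mgh = ½kx²
x = √(2mgh/k) = √(2 × 0.0701 × 10 × 3.26 / 4730) = 0.03109 m

x = 0.0311 m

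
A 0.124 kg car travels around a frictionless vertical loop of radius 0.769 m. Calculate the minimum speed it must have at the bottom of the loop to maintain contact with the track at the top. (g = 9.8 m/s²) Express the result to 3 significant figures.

v = 6.14 m/s

At the top: mg = mv_top²/r ⇒ v_top² = gr = 7.536 m²/s²
Energy from bottom to top (height 2r): ½mv_bot² = ½mv_top² + mg(2r)
v_bot² = gr + 4gr = 5gr = 37.68
v_bot = √(5gr) = 6.138 m/s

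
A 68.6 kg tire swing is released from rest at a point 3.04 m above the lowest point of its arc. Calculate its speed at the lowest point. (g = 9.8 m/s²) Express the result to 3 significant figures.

Energy conservation between the two points: mgh = ½mv²
v = √(2gh) = √(2 × 9.8 × 3.04) = √59.584 = 7.719 m/s

v = 7.72 m/s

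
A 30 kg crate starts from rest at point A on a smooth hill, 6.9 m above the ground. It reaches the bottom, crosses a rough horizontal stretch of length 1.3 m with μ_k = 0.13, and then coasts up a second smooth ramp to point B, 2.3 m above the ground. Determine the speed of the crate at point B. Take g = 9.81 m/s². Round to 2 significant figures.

Energy at A: mgh₁ = (30)(9.81)(6.9) = 2030.7 J
Friction loss: W_f = μ_k mg d = 49.74 J
At B: ½mv² + mgh₂ = mgh₁ − W_f
½mv² = 2030.7 − 49.74 − 676.89 = 1304.0 J
v = √(2 × 1304.0/30) = 9.324 m/s

v = 9.3 m/s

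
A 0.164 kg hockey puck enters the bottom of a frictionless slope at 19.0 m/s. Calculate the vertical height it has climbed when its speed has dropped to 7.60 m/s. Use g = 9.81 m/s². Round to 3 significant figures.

h = 15.5 m

Conservation of energy: ½mv₁² = ½mv₂² + mgh
h = (v₁² − v₂²)/(2g) = (19.0² − 7.60²)/(2 × 9.81) = 15.46 m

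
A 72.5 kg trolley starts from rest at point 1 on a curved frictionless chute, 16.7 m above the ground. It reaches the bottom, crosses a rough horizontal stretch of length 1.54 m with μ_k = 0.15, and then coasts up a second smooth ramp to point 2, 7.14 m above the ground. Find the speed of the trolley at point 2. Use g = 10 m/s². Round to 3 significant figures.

Energy at 1: mgh₁ = (72.5)(10)(16.7) = 12108 J
Friction loss: W_f = μ_k mg d = 167.5 J
At 2: ½mv² + mgh₂ = mgh₁ − W_f
½mv² = 12108 − 167.5 − 5176.5 = 6763.5 J
v = √(2 × 6763.5/72.5) = 13.66 m/s

v = 13.7 m/s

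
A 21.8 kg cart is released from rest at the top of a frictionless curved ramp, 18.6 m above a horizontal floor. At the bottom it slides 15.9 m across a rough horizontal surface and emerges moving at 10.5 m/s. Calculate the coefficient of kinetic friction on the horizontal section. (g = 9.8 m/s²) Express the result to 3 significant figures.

μ_k = 0.816

Applying the work–energy principle:
mgh = ½mv² + μ_k m g d
mgh = 3973.7 J; ½mv² = 1201.7 J
W_f = 3973.7 − 1201.7 = 2772 J
μ_k = W_f/(mg·d) = 2772/(213.6 × 15.9) = 0.8160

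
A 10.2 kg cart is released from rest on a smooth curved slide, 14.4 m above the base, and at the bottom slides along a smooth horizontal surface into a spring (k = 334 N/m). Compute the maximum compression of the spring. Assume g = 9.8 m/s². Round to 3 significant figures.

x = 2.94 m

Gravitational PE at the top equals spring PE at max compression: mgh = ½kx²
x = √(2mgh/k) = √(2 × 10.2 × 9.8 × 14.4 / 334) = 2.936 m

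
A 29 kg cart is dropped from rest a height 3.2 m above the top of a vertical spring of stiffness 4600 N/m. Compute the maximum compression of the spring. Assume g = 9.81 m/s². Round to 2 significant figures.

x = 0.69 m

Let x be the compression. The total drop is H + x, and the cart is instantaneously at rest at max compression, so energy conservation gives:
mg(H + x) = ½kx²
½(4600)x² − (29)(9.81)x − (29)(9.81)(3.2) = 0
2300x² − 284.5x − 910.4 = 0
x = [284.5 + √(80935 + 8.3754e+06)]/(2 × 2300) = 0.6940 m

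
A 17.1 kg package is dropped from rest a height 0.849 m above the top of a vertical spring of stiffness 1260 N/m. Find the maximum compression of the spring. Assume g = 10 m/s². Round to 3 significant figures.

x = 0.635 m

Take the reference level at the top of the uncompressed spring. At max compression the package has fallen H + x and is momentarily at rest:
mg(H + x) = ½kx²
½(1260)x² − (17.1)(10)x − (17.1)(10)(0.849) = 0
630.0x² − 171.0x − 145.2 = 0
x = [171.0 + √(29241 + 365851)]/(2 × 630.0) = 0.6346 m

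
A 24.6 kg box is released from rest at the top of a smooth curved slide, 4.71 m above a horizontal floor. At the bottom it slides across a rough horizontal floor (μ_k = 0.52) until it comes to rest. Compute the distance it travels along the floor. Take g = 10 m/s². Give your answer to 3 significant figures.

d = 9.06 m

Applying the work–energy principle:
At rest all PE has been dissipated by friction: mgh = μ_k m g d
d = h/μ_k = 4.71/0.52 = 9.058 m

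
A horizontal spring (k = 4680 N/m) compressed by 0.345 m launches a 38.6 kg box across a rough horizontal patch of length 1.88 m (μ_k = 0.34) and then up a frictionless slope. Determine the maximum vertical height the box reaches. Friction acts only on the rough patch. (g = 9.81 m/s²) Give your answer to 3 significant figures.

h = 0.0963 m

Spring energy: E₀ = ½kx² = ½(4680)(0.345)² = 278.52 J
Friction: W_f = μ_k mg d = (0.34)(38.6)(9.81)(1.88) = 242.0 J
Energy at base of ramp: E = 278.52 − 242.0 = 36.475 J
At max height all remaining energy is PE: mgh = E ⇒ h = E/(mg) = 36.475/(38.6 × 9.81) = 0.09633 m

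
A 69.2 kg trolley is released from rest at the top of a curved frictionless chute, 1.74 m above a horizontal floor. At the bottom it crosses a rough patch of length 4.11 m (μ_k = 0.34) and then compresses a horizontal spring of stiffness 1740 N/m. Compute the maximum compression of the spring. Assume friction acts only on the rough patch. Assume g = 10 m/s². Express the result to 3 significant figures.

Initial energy: E₁ = mgh = (69.2)(10)(1.74) = 1204.1 J
Friction removes W_f = μ_k mg d = (0.34)(69.2)(10)(4.11) = 967.0 J
Energy reaching the spring: E = 1204.1 − 967.0 = 237.08 J
At max compression ½kx² = E ⇒ x = √(2E/k) = √(2 × 237.08/1740) = 0.5220 m

x = 0.522 m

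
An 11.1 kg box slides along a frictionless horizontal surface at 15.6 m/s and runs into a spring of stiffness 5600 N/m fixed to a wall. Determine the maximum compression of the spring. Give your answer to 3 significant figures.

At max compression the box is momentarily at rest: ½mv² = ½kx²
x = v√(m/k) = 15.6 × √(11.1/5600) = 0.6945 m

x = 0.695 m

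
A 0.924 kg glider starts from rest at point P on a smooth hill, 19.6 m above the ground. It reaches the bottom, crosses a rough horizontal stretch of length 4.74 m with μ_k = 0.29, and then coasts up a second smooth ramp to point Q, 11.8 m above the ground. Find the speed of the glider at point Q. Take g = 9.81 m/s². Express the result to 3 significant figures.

Energy at P: mgh₁ = (0.924)(9.81)(19.6) = 177.66 J
Friction loss: W_f = μ_k mg d = 12.46 J
At Q: ½mv² + mgh₂ = mgh₁ − W_f
½mv² = 177.66 − 12.46 − 106.96 = 58.243 J
v = √(2 × 58.243/0.924) = 11.23 m/s

v = 11.2 m/s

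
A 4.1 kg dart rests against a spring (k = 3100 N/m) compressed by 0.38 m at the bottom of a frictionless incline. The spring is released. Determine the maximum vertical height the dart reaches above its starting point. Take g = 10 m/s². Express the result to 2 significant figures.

At maximum height the dart is at rest, so ½kx² = mgh
h = kx²/(2mg) = (3100)(0.38)²/(2 × 4.1 × 10) = 5.459 m

h = 5.5 m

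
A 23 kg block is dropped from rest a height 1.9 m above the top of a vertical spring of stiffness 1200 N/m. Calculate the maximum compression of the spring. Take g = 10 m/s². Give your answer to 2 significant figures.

x = 1.1 m

Measuring PE from the top of the relaxed spring, at max compression the block has dropped H + x with zero KE, so:
mg(H + x) = ½kx²
½(1200)x² − (23)(10)x − (23)(10)(1.9) = 0
600.0x² − 230.0x − 437.0 = 0
x = [230.0 + √(52900 + 1.0488e+06)]/(2 × 600.0) = 1.066 m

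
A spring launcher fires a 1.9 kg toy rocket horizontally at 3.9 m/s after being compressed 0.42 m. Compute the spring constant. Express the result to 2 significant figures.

k = 160 N/m

Energy stored in the spring equals the launch KE: ½kx² = ½mv²
k = mv²/x² = (1.9)(3.9)²/(0.42)² = 163.8 N/m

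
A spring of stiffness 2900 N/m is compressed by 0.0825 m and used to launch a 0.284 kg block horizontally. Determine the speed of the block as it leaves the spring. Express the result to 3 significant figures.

v = 8.34 m/s

Spring PE converts entirely to kinetic energy: ½kx² = ½mv²
v = x√(k/m) = 0.0825 × √(2900/0.284) = 8.337 m/s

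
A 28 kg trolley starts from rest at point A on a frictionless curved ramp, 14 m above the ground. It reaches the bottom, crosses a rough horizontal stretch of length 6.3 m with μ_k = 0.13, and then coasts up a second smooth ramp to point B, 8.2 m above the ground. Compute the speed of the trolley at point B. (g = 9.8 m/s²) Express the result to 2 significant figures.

v = 9.9 m/s

Energy at A: mgh₁ = (28)(9.8)(14) = 3841.6 J
Friction loss: W_f = μ_k mg d = 224.7 J
At B: ½mv² + mgh₂ = mgh₁ − W_f
½mv² = 3841.6 − 224.7 − 2250.1 = 1366.8 J
v = √(2 × 1366.8/28) = 9.881 m/s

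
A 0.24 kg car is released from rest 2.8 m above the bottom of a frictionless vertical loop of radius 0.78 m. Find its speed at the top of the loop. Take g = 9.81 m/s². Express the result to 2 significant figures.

v = 4.9 m/s

Energy conservation: mgh = ½mv_top² + mg(2r)
v_top² = 2g(h − 2r) = 2(9.81)(2.8 − 1.560) = 24.33
v_top = 4.932 m/s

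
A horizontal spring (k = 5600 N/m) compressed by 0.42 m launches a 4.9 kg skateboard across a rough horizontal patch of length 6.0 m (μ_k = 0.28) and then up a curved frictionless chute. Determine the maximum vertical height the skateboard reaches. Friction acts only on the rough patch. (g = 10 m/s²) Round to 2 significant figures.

h = 8.4 m

Spring energy: E₀ = ½kx² = ½(5600)(0.42)² = 493.92 J
Friction: W_f = μ_k mg d = (0.28)(4.9)(10)(6.0) = 82.32 J
Energy at base of ramp: E = 493.92 − 82.32 = 411.60 J
At max height all remaining energy is PE: mgh = E ⇒ h = E/(mg) = 411.60/(4.9 × 10) = 8.400 m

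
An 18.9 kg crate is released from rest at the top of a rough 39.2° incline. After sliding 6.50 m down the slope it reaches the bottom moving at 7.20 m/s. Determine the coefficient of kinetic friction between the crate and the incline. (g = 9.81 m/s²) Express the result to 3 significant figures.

mgh = ½mv² + μ_k (mg cosθ) L, with h = L sinθ
mgL sinθ = 761.70 J; ½mv² = 489.89 J
W_f = 761.70 − 489.89 = 271.8 J
μ_k = W_f/(mg cosθ · L) = 271.8/(143.7 × 6.50) = 0.2910

μ_k = 0.291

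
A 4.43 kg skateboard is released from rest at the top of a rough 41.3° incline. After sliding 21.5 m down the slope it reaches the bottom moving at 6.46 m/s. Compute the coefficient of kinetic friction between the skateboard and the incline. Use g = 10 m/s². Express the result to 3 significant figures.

mgh = ½mv² + μ_k (mg cosθ) L, with h = L sinθ
mgL sinθ = 628.62 J; ½mv² = 92.435 J
W_f = 628.62 − 92.435 = 536.2 J
μ_k = W_f/(mg cosθ · L) = 536.2/(33.28 × 21.5) = 0.7493

μ_k = 0.749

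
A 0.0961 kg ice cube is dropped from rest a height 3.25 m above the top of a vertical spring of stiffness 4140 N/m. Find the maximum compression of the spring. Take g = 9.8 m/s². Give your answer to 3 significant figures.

Measuring PE from the top of the relaxed spring, at max compression the cube has dropped H + x with zero KE, so:
mg(H + x) = ½kx²
½(4140)x² − (0.0961)(9.8)x − (0.0961)(9.8)(3.25) = 0
2070x² − 0.9418x − 3.061 = 0
x = [0.9418 + √(0.8869 + 25343)]/(2 × 2070) = 0.03868 m

x = 0.0387 m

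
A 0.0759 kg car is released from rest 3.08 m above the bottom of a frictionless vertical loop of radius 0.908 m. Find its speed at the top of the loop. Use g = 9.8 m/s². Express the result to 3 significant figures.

Energy conservation: mgh = ½mv_top² + mg(2r)
v_top² = 2g(h − 2r) = 2(9.8)(3.08 − 1.816) = 24.77
v_top = 4.977 m/s

v = 4.98 m/s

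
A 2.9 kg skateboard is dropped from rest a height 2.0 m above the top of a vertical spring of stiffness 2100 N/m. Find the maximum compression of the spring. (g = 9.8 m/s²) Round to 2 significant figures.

x = 0.25 m

Measuring PE from the top of the relaxed spring, at max compression the skateboard has dropped H + x with zero KE, so:
mg(H + x) = ½kx²
½(2100)x² − (2.9)(9.8)x − (2.9)(9.8)(2.0) = 0
1050x² − 28.42x − 56.84 = 0
x = [28.42 + √(807.7 + 238728)]/(2 × 1050) = 0.2466 m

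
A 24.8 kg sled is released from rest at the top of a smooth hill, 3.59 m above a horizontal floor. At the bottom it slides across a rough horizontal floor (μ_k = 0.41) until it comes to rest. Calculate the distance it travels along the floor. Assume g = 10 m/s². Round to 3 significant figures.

Energy bookkeeping (friction removes W_f = μ_k N d):
At rest all PE has been dissipated by friction: mgh = μ_k m g d
d = h/μ_k = 3.59/0.41 = 8.756 m

d = 8.76 m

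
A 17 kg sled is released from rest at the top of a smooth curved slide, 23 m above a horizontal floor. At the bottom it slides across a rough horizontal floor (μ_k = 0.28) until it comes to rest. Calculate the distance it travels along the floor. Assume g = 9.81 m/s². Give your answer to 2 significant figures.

Applying the work–energy principle:
At rest all PE has been dissipated by friction: mgh = μ_k m g d
d = h/μ_k = 23/0.28 = 82.14 m

d = 82 m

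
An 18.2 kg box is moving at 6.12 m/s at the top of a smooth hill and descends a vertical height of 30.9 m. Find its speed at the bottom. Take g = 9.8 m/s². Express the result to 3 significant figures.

Equating total energy at the two states: ½mv₀² + mgh = ½mv²
v² = v₀² + 2gh = (6.12)² + 2(9.8)(30.9) = 643.09
v = √643.09 = 25.36 m/s

v = 25.4 m/s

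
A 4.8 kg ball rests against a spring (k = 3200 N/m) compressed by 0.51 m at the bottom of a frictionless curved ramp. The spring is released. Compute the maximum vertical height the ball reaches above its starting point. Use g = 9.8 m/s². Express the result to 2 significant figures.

h = 8.8 m

At maximum height the ball is at rest, so ½kx² = mgh
h = kx²/(2mg) = (3200)(0.51)²/(2 × 4.8 × 9.8) = 8.847 m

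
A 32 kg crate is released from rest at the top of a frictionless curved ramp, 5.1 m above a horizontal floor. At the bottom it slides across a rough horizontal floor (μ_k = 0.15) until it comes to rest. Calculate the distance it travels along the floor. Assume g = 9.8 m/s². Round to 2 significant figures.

Applying the work–energy principle:
At rest all PE has been dissipated by friction: mgh = μ_k m g d
d = h/μ_k = 5.1/0.15 = 34.00 m

d = 34 m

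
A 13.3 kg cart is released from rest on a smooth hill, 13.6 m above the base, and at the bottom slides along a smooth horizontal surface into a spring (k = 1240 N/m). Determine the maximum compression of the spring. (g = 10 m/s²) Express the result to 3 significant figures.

At max compression the cart is momentarily at rest: mgh = ½kx²
x = √(2mgh/k) = √(2 × 13.3 × 10 × 13.6 / 1240) = 1.708 m

x = 1.71 m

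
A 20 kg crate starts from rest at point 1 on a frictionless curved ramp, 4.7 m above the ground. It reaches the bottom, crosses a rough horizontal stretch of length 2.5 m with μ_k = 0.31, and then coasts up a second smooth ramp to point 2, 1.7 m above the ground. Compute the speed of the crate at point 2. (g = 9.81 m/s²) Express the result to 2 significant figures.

v = 6.6 m/s

Energy at 1: mgh₁ = (20)(9.81)(4.7) = 922.14 J
Friction loss: W_f = μ_k mg d = 152.1 J
At 2: ½mv² + mgh₂ = mgh₁ − W_f
½mv² = 922.14 − 152.1 − 333.54 = 436.54 J
v = √(2 × 436.54/20) = 6.607 m/s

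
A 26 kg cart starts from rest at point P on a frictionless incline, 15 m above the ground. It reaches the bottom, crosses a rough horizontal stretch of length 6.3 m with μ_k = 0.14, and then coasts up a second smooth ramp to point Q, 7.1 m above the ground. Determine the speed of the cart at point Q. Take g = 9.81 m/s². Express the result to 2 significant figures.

v = 12 m/s

Energy at P: mgh₁ = (26)(9.81)(15) = 3825.9 J
Friction loss: W_f = μ_k mg d = 225.0 J
At Q: ½mv² + mgh₂ = mgh₁ − W_f
½mv² = 3825.9 − 225.0 − 1810.9 = 1790.0 J
v = √(2 × 1790.0/26) = 11.73 m/s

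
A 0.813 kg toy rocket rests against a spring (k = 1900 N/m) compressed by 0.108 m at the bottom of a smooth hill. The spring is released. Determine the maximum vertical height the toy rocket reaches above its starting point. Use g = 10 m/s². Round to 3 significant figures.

At maximum height the toy rocket is at rest, so ½kx² = mgh
h = kx²/(2mg) = (1900)(0.108)²/(2 × 0.813 × 10) = 1.363 m

h = 1.36 m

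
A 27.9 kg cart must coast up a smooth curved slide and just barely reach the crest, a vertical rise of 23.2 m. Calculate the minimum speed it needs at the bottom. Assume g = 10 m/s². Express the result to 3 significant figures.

At the top it is momentarily at rest, so all KE converts to PE: ½mv² = mgh
v = √(2gh) = √(2 × 10 × 23.2) = 21.54 m/s

v = 21.5 m/s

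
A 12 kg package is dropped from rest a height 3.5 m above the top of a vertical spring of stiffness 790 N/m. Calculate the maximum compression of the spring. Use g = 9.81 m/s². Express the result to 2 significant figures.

x = 1.2 m

Measuring PE from the top of the relaxed spring, at max compression the package has dropped H + x with zero KE, so:
mg(H + x) = ½kx²
½(790)x² − (12)(9.81)x − (12)(9.81)(3.5) = 0
395.0x² − 117.7x − 412.0 = 0
x = [117.7 + √(13858 + 650992)]/(2 × 395.0) = 1.181 m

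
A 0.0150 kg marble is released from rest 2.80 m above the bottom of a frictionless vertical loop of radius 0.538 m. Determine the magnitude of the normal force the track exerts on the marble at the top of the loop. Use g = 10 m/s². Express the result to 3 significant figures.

N = 0.811 N

Energy from release to top (height 2r): mgh = ½mv_top² + mg(2r)
v_top² = 2g(h − 2r) = 2(10)(2.80 − 1.076) = 34.480 m²/s²
At the top, both N and weight point toward the centre: N + mg = mv_top²/r
N = m(v_top²/r − g) = 0.0150(34.480/0.538 − 10) = 0.8113 N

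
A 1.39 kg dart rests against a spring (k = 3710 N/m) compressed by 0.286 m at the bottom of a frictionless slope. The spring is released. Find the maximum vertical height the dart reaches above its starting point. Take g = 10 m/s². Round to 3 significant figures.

h = 10.9 m

At maximum height the dart is at rest, so ½kx² = mgh
h = kx²/(2mg) = (3710)(0.286)²/(2 × 1.39 × 10) = 10.92 m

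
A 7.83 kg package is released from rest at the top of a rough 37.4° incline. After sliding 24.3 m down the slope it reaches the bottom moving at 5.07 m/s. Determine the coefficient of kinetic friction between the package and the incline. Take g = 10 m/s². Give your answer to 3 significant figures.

μ_k = 0.698

mgh = ½mv² + μ_k (mg cosθ) L, with h = L sinθ
mgL sinθ = 1155.6 J; ½mv² = 100.63 J
W_f = 1155.6 − 100.63 = 1055 J
μ_k = W_f/(mg cosθ · L) = 1055/(62.20 × 24.3) = 0.6980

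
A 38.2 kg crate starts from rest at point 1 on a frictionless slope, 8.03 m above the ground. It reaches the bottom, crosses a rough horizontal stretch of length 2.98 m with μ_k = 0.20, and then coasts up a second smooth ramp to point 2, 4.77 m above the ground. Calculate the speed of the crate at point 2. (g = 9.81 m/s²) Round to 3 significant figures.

v = 7.23 m/s

Energy at 1: mgh₁ = (38.2)(9.81)(8.03) = 3009.2 J
Friction loss: W_f = μ_k mg d = 223.3 J
At 2: ½mv² + mgh₂ = mgh₁ − W_f
½mv² = 3009.2 − 223.3 − 1787.5 = 998.31 J
v = √(2 × 998.31/38.2) = 7.230 m/s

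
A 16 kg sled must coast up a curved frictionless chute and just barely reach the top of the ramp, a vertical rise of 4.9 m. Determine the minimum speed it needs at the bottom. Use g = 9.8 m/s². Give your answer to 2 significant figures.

At the top it is momentarily at rest, so all KE converts to PE: ½mv² = mgh
v = √(2gh) = √(2 × 9.8 × 4.9) = 9.800 m/s

v = 9.8 m/s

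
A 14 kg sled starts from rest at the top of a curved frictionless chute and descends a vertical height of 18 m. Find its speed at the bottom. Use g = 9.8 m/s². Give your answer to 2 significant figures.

v = 19 m/s

Mechanical energy is conserved (no friction): mgh = ½mv²
v = √(2gh) = √(2 × 9.8 × 18) = √352.80 = 18.78 m/s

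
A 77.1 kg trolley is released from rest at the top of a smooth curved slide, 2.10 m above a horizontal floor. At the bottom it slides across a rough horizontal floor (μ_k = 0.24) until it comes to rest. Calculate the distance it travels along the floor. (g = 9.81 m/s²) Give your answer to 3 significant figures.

Energy bookkeeping (friction removes W_f = μ_k N d):
At rest all PE has been dissipated by friction: mgh = μ_k m g d
d = h/μ_k = 2.10/0.24 = 8.750 m

d = 8.75 m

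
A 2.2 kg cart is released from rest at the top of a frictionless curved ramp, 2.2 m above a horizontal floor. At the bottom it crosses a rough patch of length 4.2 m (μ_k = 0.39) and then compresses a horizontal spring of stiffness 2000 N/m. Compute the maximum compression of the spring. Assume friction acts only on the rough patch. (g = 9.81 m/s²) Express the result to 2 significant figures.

x = 0.11 m

Initial energy: E₁ = mgh = (2.2)(9.81)(2.2) = 47.480 J
Friction removes W_f = μ_k mg d = (0.39)(2.2)(9.81)(4.2) = 35.35 J
Energy reaching the spring: E = 47.480 − 35.35 = 12.129 J
At max compression ½kx² = E ⇒ x = √(2E/k) = √(2 × 12.129/2000) = 0.1101 m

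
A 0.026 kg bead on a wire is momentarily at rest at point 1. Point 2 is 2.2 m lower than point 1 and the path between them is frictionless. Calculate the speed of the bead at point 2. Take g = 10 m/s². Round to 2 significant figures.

Equating total energy at the two states: mgh = ½mv²
v = √(2gh) = √(2 × 10 × 2.2) = √44.000 = 6.633 m/s

v = 6.6 m/s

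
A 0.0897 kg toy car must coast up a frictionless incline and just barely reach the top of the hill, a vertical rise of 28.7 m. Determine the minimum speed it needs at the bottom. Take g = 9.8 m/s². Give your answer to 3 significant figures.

v = 23.7 m/s

At the top it is momentarily at rest, so all KE converts to PE: ½mv² = mgh
v = √(2gh) = √(2 × 9.8 × 28.7) = 23.72 m/s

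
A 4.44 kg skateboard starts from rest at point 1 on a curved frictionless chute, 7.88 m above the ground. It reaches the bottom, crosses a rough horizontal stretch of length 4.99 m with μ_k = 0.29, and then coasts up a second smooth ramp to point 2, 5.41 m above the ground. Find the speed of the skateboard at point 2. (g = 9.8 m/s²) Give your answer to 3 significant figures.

v = 4.48 m/s

Energy at 1: mgh₁ = (4.44)(9.8)(7.88) = 342.87 J
Friction loss: W_f = μ_k mg d = 62.97 J
At 2: ½mv² + mgh₂ = mgh₁ − W_f
½mv² = 342.87 − 62.97 − 235.40 = 44.508 J
v = √(2 × 44.508/4.44) = 4.478 m/s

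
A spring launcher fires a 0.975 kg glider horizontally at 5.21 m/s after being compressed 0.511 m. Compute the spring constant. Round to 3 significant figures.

½kx² = ½mv²
k = mv²/x² = (0.975)(5.21)²/(0.511)² = 101.4 N/m

k = 101 N/m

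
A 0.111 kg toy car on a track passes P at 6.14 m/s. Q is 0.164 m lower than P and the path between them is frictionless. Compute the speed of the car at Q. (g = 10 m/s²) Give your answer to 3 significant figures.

v = 6.40 m/s

Energy conservation between the two points: ½mv₀² + mgh = ½mv²
v² = v₀² + 2gh = (6.14)² + 2(10)(0.164) = 40.980
v = √40.980 = 6.402 m/s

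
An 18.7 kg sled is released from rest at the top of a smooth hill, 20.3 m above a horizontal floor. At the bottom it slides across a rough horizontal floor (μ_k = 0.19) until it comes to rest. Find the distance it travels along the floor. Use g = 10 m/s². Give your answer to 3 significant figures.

d = 107 m

Energy bookkeeping (friction removes W_f = μ_k N d):
At rest all PE has been dissipated by friction: mgh = μ_k m g d
d = h/μ_k = 20.3/0.19 = 106.8 m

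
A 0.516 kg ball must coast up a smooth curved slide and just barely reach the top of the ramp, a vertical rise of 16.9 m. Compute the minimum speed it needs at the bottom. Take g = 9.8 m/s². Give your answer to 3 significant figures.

At the top it is momentarily at rest, so all KE converts to PE: ½mv² = mgh
v = √(2gh) = √(2 × 9.8 × 16.9) = 18.20 m/s

v = 18.2 m/s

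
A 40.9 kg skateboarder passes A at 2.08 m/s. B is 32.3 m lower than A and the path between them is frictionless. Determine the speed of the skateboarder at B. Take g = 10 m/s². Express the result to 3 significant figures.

By conservation of mechanical energy, ½mv₀² + mgh = ½mv²
v² = v₀² + 2gh = (2.08)² + 2(10)(32.3) = 650.33
v = √650.33 = 25.50 m/s

v = 25.5 m/s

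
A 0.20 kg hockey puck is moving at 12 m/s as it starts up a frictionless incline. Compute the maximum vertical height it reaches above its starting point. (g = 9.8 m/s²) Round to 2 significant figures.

Setting KE at the bottom equal to PE gained: ½mv² = mgh
h = v²/(2g) = 12²/(2 × 9.8) = 7.347 m

h = 7.3 m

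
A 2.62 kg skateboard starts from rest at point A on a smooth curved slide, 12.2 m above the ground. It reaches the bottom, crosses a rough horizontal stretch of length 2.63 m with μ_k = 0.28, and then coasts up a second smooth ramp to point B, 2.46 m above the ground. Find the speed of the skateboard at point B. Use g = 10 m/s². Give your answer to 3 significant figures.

Energy at A: mgh₁ = (2.62)(10)(12.2) = 319.64 J
Friction loss: W_f = μ_k mg d = 19.29 J
At B: ½mv² + mgh₂ = mgh₁ − W_f
½mv² = 319.64 − 19.29 − 64.452 = 235.89 J
v = √(2 × 235.89/2.62) = 13.42 m/s

v = 13.4 m/s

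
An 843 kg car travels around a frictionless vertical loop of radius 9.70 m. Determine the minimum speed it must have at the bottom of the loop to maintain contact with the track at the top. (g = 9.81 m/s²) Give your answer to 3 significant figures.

At the top: mg = mv_top²/r ⇒ v_top² = gr = 95.16 m²/s²
Energy from bottom to top (height 2r): ½mv_bot² = ½mv_top² + mg(2r)
v_bot² = gr + 4gr = 5gr = 475.8
v_bot = √(5gr) = 21.81 m/s

v = 21.8 m/s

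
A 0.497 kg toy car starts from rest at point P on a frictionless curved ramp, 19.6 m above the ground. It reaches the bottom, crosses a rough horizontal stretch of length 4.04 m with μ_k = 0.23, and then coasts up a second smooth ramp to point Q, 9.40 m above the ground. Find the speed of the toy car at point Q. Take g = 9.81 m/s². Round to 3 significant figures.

Energy at P: mgh₁ = (0.497)(9.81)(19.6) = 95.561 J
Friction loss: W_f = μ_k mg d = 4.530 J
At Q: ½mv² + mgh₂ = mgh₁ − W_f
½mv² = 95.561 − 4.530 − 45.830 = 45.200 J
v = √(2 × 45.200/0.497) = 13.49 m/s

v = 13.5 m/s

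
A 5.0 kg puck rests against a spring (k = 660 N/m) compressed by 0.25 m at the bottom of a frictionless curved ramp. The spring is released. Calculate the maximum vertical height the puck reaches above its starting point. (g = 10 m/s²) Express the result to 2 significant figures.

At maximum height the puck is at rest, so ½kx² = mgh
h = kx²/(2mg) = (660)(0.25)²/(2 × 5.0 × 10) = 0.4125 m

h = 0.41 m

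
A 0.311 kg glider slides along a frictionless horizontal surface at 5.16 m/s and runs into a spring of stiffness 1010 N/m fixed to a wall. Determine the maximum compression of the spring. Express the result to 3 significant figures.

At max compression the glider is momentarily at rest: ½mv² = ½kx²
x = v√(m/k) = 5.16 × √(0.311/1010) = 0.09055 m

x = 0.0905 m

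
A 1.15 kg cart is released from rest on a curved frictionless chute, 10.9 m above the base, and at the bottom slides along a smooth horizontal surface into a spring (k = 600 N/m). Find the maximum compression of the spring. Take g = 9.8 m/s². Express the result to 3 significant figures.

x = 0.640 m

Gravitational PE at the top equals spring PE at max compression: mgh = ½kx²
x = √(2mgh/k) = √(2 × 1.15 × 9.8 × 10.9 / 600) = 0.6399 m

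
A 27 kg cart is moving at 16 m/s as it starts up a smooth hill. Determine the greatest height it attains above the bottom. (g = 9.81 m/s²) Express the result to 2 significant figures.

By energy conservation, ½mv² = mgh
h = v²/(2g) = 16²/(2 × 9.81) = 13.05 m

h = 13 m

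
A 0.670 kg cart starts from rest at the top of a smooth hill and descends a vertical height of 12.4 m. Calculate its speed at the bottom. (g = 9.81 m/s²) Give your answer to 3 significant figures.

v = 15.6 m/s

Energy conservation between the two points: mgh = ½mv²
The mass cancels from both sides.
v = √(2gh) = √(2 × 9.81 × 12.4) = √243.29 = 15.60 m/s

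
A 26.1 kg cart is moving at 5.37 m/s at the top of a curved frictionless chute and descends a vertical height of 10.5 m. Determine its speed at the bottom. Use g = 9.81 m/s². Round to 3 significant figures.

Mechanical energy is conserved (no friction): ½mv₀² + mgh = ½mv²
v² = v₀² + 2gh = (5.37)² + 2(9.81)(10.5) = 234.85
v = √234.85 = 15.32 m/s

v = 15.3 m/s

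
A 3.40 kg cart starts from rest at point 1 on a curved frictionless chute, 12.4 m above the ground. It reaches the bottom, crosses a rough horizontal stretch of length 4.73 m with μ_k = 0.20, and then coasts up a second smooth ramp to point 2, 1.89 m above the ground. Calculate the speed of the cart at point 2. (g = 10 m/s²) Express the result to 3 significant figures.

Energy at 1: mgh₁ = (3.40)(10)(12.4) = 421.60 J
Friction loss: W_f = μ_k mg d = 32.16 J
At 2: ½mv² + mgh₂ = mgh₁ − W_f
½mv² = 421.60 − 32.16 − 64.260 = 325.18 J
v = √(2 × 325.18/3.40) = 13.83 m/s

v = 13.8 m/s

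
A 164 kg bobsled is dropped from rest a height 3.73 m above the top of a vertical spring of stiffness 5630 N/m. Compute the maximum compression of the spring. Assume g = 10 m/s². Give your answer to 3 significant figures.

Let x be the compression. The total drop is H + x, and the bobsled is instantaneously at rest at max compression, so energy conservation gives:
mg(H + x) = ½kx²
½(5630)x² − (164)(10)x − (164)(10)(3.73) = 0
2815x² − 1640x − 6117 = 0
x = [1640 + √(2.690e+06 + 6.8880e+07)]/(2 × 2815) = 1.794 m

x = 1.79 m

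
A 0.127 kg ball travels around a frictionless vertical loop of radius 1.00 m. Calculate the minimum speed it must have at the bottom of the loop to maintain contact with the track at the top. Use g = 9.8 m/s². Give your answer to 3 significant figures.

At the top: mg = mv_top²/r ⇒ v_top² = gr = 9.800 m²/s²
Energy from bottom to top (height 2r): ½mv_bot² = ½mv_top² + mg(2r)
v_bot² = gr + 4gr = 5gr = 49.00
v_bot = √(5gr) = 7.000 m/s

v = 7.00 m/s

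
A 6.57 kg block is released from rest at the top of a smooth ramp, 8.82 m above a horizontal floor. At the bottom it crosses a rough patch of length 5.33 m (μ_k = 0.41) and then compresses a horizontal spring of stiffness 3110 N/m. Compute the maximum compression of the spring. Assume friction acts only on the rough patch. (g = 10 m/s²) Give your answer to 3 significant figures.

x = 0.529 m

Initial energy: E₁ = mgh = (6.57)(10)(8.82) = 579.47 J
Friction removes W_f = μ_k mg d = (0.41)(6.57)(10)(5.33) = 143.6 J
Energy reaching the spring: E = 579.47 − 143.6 = 435.90 J
At max compression ½kx² = E ⇒ x = √(2E/k) = √(2 × 435.90/3110) = 0.5295 m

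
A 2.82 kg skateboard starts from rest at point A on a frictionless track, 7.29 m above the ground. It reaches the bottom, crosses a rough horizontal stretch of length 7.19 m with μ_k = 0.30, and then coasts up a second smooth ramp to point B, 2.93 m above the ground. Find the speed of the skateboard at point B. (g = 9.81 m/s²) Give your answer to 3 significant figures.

Energy at A: mgh₁ = (2.82)(9.81)(7.29) = 201.67 J
Friction loss: W_f = μ_k mg d = 59.67 J
At B: ½mv² + mgh₂ = mgh₁ − W_f
½mv² = 201.67 − 59.67 − 81.056 = 60.944 J
v = √(2 × 60.944/2.82) = 6.574 m/s

v = 6.57 m/s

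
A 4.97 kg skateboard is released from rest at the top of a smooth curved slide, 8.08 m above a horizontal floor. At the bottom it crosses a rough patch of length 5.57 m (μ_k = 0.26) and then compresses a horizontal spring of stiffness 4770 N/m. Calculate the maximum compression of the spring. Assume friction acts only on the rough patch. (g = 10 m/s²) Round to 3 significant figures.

x = 0.372 m

Initial energy: E₁ = mgh = (4.97)(10)(8.08) = 401.58 J
Friction removes W_f = μ_k mg d = (0.26)(4.97)(10)(5.57) = 71.98 J
Energy reaching the spring: E = 401.58 − 71.98 = 329.60 J
At max compression ½kx² = E ⇒ x = √(2E/k) = √(2 × 329.60/4770) = 0.3717 m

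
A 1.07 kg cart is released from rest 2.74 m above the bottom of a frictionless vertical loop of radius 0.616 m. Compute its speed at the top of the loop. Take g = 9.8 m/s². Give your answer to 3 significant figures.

Energy conservation: mgh = ½mv_top² + mg(2r)
v_top² = 2g(h − 2r) = 2(9.8)(2.74 − 1.232) = 29.56
v_top = 5.437 m/s

v = 5.44 m/s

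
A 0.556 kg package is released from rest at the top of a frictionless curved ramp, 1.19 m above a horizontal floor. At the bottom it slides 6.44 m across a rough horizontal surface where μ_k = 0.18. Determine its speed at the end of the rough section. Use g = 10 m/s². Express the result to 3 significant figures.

v = 0.785 m/s

Energy at the top = energy at the end + work done against friction:
mgh = ½mv² + μ_k m g d
W_f = μ_k mg d = (0.18)(0.556)(10)(6.44) = 6.445 J
½mv² = mgh − W_f = 6.6164 − 6.445 = 0.17125 J
v = √(2 × 0.17125/0.556) = 0.7849 m/s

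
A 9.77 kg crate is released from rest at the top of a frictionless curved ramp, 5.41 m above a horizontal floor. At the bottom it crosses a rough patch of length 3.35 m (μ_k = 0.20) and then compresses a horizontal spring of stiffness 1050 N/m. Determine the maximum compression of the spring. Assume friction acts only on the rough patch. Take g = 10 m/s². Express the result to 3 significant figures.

x = 0.939 m

Initial energy: E₁ = mgh = (9.77)(10)(5.41) = 528.56 J
Friction removes W_f = μ_k mg d = (0.20)(9.77)(10)(3.35) = 65.46 J
Energy reaching the spring: E = 528.56 − 65.46 = 463.10 J
At max compression ½kx² = E ⇒ x = √(2E/k) = √(2 × 463.10/1050) = 0.9392 m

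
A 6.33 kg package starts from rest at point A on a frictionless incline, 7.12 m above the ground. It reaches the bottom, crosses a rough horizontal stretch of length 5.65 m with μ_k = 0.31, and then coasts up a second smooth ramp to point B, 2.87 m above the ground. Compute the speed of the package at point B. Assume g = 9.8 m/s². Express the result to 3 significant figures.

v = 7.00 m/s

Energy at A: mgh₁ = (6.33)(9.8)(7.12) = 441.68 J
Friction loss: W_f = μ_k mg d = 108.7 J
At B: ½mv² + mgh₂ = mgh₁ − W_f
½mv² = 441.68 − 108.7 − 178.04 = 154.99 J
v = √(2 × 154.99/6.33) = 6.998 m/s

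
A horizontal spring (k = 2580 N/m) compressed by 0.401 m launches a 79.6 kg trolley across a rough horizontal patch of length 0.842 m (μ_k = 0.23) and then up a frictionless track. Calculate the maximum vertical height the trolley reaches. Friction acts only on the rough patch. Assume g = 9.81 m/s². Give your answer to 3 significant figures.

Spring energy: E₀ = ½kx² = ½(2580)(0.401)² = 207.43 J
Friction: W_f = μ_k mg d = (0.23)(79.6)(9.81)(0.842) = 151.2 J
Energy at base of ramp: E = 207.43 − 151.2 = 56.209 J
At max height all remaining energy is PE: mgh = E ⇒ h = E/(mg) = 56.209/(79.6 × 9.81) = 0.07198 m

h = 0.0720 m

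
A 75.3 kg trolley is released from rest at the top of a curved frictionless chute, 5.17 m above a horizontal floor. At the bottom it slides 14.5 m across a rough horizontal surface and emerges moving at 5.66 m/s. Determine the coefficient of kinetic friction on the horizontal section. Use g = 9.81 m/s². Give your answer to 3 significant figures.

μ_k = 0.244

Applying the work–energy principle:
mgh = ½mv² + μ_k m g d
mgh = 3819.0 J; ½mv² = 1206.1 J
W_f = 3819.0 − 1206.1 = 2613 J
μ_k = W_f/(mg·d) = 2613/(738.7 × 14.5) = 0.2439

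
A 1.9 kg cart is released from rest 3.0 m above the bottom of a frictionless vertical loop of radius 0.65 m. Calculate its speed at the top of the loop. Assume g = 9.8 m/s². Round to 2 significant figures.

v = 5.8 m/s

Energy conservation: mgh = ½mv_top² + mg(2r)
v_top² = 2g(h − 2r) = 2(9.8)(3.0 − 1.300) = 33.32
v_top = 5.772 m/s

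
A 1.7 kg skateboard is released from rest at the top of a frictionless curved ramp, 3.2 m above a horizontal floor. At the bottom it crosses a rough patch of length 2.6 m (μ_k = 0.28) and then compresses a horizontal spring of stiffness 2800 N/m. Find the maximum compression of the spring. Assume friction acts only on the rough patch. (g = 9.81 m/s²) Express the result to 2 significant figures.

x = 0.17 m

Initial energy: E₁ = mgh = (1.7)(9.81)(3.2) = 53.366 J
Friction removes W_f = μ_k mg d = (0.28)(1.7)(9.81)(2.6) = 12.14 J
Energy reaching the spring: E = 53.366 − 12.14 = 41.226 J
At max compression ½kx² = E ⇒ x = √(2E/k) = √(2 × 41.226/2800) = 0.1716 m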